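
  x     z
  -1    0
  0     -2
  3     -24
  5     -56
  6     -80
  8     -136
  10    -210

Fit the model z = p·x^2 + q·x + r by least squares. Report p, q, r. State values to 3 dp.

Normal-equation sums: Σx^2·x^2 = 16099, Σx^2·x = 1879, Σx^2 = 235, Σx·x = 235, Σx = 31, Σ1 = 7.
For Aᵀz: Σx^2·z = -34200, Σx·z = -4020, Σz = -508.
AᵀA·[p, q, r]ᵀ = Aᵀz becomes [[16099, 1879, 235]; [1879, 235, 31]; [235, 31, 7]]·[p, q, r]ᵀ = [-34200, -4020, -508]ᵀ.
Solving the 3×3 system (Gaussian elimination) gives p = -3101/1612, q = -23411/14508, r = -3061/3627.

p = -1.924, q = -1.614, r = -0.844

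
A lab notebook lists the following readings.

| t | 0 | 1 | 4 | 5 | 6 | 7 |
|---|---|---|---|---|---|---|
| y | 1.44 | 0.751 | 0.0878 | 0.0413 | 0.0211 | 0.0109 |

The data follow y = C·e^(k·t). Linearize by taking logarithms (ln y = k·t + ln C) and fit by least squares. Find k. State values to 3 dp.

k = -0.705

Linearized form: ln y = k·t + ln C. From the 6 transformed points,
Σt = 23.0000, Σ(t)² = 127.0000, Σln y = -13.9188, Σt·ln y = -80.7354.
Equations: 127.0000·k + 23.0000·ln C = -80.7354;  23.0000·k + 6·ln C = -13.9188.
Δ = 127.0000·6 − (23.0000)² = 233.0000; k = (-80.7354·6 − 23.0000·-13.9188)/233.0000 = -0.70507, ln C = (127.0000·-13.9188 − 23.0000·-80.7354)/233.0000 = 0.38297.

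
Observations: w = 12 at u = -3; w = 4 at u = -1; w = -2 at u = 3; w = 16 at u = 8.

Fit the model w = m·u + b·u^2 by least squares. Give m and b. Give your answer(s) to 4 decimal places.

m = -2.4039, b = 0.5509

Compute the Gram sums: Σu·u = 83, Σu·u^2 = 511, Σu^2·u^2 = 4259.
Right-hand side: Σu·w = 82, Σu^2·w = 1118.
Normal equations: [[83, 511]; [511, 4259]]·[m, b]ᵀ = [82, 1118]ᵀ.
det = 83·4259 − 511² = 92376.
m = (82·4259 − 511·1118)/92376 = -18505/7698; b = (83·1118 − 511·82)/92376 = 4241/7698.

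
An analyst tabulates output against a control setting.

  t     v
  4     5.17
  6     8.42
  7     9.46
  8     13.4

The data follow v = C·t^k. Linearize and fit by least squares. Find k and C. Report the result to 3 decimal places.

k = 1.288, C = 0.847

Let Y = ln v. Fitting Y = k·ln t + ln C by least squares:
AᵀA = [[13.2429, 7.2034]; [7.2034, 4]], rhs = [15.8643, 8.6158]ᵀ  (here Σln t = 7.2034, Σ(ln t)² = 13.2429, Σln v = 8.6158, Σln t·ln v = 15.8643).
Slope k = (n·Σln t·ln v − Σln t·Σln v)/(n·Σ(ln t)² − (Σln t)²) = (4·15.8643 − 7.2034·8.6158)/1.0824 = 1.28803; ln C = (Σln v − k·Σln t)/n = -0.16560, so C = exp(-0.16560) = 0.84739.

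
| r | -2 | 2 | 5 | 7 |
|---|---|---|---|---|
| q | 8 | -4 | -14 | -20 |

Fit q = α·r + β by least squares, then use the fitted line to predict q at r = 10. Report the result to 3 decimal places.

XᵀX·[α, β]ᵀ = Xᵀq reads: 82·α + 12·β = -234;  12·α + 4·β = -30.
(Σr·r = 82, Σr = 12, Σ1 = 4, Σr·q = -234, Σq = -30.)
det = 82·4 − 12² = 184.
α = ((-234)·4 − 12·(-30))/184 = -72/23; β = (82·(-30) − 12·(-234))/184 = 87/46.
At r = 10: q̂ = (-72/23)·(10) + (87/46)·(1) = -1353/46.

q̂ = -29.413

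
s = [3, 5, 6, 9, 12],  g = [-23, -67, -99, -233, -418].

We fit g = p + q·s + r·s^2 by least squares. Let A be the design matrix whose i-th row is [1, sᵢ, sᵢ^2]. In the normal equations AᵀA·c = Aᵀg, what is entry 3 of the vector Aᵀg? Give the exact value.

Entry 3 ↔ basis s^2, so (Aᵀg)_{3} = Σᵢ (s^2)·gᵢ = (9)·(-23) + (25)·(-67) + (36)·(-99) + (81)·(-233) + (144)·(-418) = -84511.

-84511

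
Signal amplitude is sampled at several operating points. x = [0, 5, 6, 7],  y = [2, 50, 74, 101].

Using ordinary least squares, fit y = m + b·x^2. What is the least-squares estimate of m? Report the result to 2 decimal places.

m = 1.19

The normal equations are: 4·m + 110·b = 227;  110·m + 4322·b = 8863.
(Σ1 = 4, Σx^2 = 110, Σx^2·x^2 = 4322, Σy = 227, Σx^2·y = 8863.)
Eliminating b: 4322·(row 1) − 110·(row 2) gives 5188·m = 4322·227 − 110·8863 = 6164, so m = 1541/1297.
Then b = (8863 − 110·(1541/1297))/4322 = 5241/2594.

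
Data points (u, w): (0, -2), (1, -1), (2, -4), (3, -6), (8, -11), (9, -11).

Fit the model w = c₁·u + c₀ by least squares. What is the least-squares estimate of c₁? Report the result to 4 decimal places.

AᵀA·[c₁, c₀]ᵀ = Aᵀw reads: 159·c₁ + 23·c₀ = -214;  23·c₁ + 6·c₀ = -35.
det = 159·6 − 23² = 425.
c₁ = ((-214)·6 − 23·(-35))/425 = -479/425; c₀ = (159·(-35) − 23·(-214))/425 = -643/425.

c₁ = -1.1271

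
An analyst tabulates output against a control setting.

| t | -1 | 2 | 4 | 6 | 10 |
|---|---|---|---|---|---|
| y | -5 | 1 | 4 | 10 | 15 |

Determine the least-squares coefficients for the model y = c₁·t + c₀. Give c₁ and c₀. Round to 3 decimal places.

c₁ = 1.860, c₀ = -2.814

Forming AᵀA = [[157, 21]; [21, 5]] and Aᵀy = [233, 25]ᵀ gives AᵀA·[c₁, c₀]ᵀ = Aᵀy.
Δ = 157·5 − 21² = 344.
c₁ = (233·5 − 21·25)/344 = 80/43; c₀ = (157·25 − 21·233)/344 = -121/43.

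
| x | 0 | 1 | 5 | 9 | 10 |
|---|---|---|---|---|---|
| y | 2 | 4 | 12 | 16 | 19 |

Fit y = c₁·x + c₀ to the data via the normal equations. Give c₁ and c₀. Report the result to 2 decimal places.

Normal-equation sums: Σx·x = 207, Σx = 25, Σ1 = 5.
Moment sums: Σx·y = 398, Σy = 53.
So AᵀA·[c₁, c₀]ᵀ = Aᵀy: [[207, 25]; [25, 5]]·[c₁, c₀]ᵀ = [398, 53]ᵀ.
Eliminating c₀: 5·(row 1) − 25·(row 2) gives 410·c₁ = 5·398 − 25·53 = 665, so c₁ = 133/82.
Then c₀ = (53 − 25·(133/82))/5 = 1021/410.

c₁ = 1.62, c₀ = 2.49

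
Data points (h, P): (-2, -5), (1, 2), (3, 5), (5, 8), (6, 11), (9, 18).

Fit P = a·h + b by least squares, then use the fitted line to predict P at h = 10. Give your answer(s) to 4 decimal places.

P̂ = 19.2788

Sums needed: Σh·h = 156, Σh = 22, Σ1 = 6.
Right-hand side: Σh·P = 295, ΣP = 39.
Determinant 156·6 − 22² = 452.
a = (295·6 − 22·39)/452 = 228/113; b = (156·39 − 22·295)/452 = -203/226.
At h = 10: P̂ = (228/113)·(10) + (-203/226)·(1) = 4357/226.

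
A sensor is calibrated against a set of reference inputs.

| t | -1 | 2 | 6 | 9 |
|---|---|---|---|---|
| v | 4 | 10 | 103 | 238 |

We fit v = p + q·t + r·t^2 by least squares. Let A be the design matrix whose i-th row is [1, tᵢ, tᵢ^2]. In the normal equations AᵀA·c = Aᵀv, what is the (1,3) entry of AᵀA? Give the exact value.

122

Row 1 ↔ basis 1, column 3 ↔ basis t^2, so (AᵀA)_{1,3} = Σᵢ t^2 = (1)·(1) + (1)·(4) + (1)·(36) + (1)·(81) = 122.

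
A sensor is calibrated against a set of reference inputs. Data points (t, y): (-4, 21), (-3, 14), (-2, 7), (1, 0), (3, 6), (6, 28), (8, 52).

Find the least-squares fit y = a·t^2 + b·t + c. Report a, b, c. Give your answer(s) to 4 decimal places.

XᵀX·[a, b, c]ᵀ = Xᵀy reads: 5827·a + 657·b + 139·c = 4880;  657·a + 139·b + 9·c = 462;  139·a + 9·b + 7·c = 128.
Row-reducing yields a = 45415/47264, b = -60141/47264, c = 4971/5908.

a = 0.9609, b = -1.2724, c = 0.8414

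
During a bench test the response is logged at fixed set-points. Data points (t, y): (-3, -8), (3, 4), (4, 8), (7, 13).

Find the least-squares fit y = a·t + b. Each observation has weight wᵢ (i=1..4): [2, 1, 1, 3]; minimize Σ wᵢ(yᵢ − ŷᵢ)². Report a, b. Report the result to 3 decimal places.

Setting ∂/∂a … = 0 gives: 190·a + 22·b = 365;  22·a + 7·b = 35.
det = 190·7 − 22² = 846.
a = (365·7 − 22·35)/846 = 595/282; b = (190·35 − 22·365)/846 = -230/141.

a = 2.110, b = -1.631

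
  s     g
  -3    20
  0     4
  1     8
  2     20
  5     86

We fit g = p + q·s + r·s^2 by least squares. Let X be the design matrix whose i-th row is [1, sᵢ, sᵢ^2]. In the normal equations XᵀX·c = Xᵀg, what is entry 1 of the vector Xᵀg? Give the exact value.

Entry 1 ↔ basis 1, so (Xᵀg)_{1} = Σᵢ gᵢ = (1)·(20) + (1)·(4) + (1)·(8) + (1)·(20) + (1)·(86) = 138.

138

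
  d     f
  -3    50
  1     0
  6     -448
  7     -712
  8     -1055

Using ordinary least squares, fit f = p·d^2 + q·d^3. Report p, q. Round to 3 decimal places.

The normal system AᵀA·[p, q]ᵀ = Aᵀf is [[7875, 57109]; [57109, 427179]]·[p, q]ᵀ = [-118086, -882494]ᵀ.
Eliminating q: 427179·(row 1) − 57109·(row 2) gives 102596744·p = 427179·(-118086) − 57109·(-882494) = -45509548, so p = -494669/1115182.
Then q = ((-882494) − 57109·(-494669/1115182))/427179 = -51466719/25649186.

p = -0.444, q = -2.007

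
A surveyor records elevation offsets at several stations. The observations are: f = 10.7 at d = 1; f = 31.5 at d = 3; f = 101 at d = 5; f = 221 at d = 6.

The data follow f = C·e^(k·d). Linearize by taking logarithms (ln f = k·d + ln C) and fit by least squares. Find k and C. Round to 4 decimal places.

k = 0.5972, C = 5.5777

Let Y = ln f. Fitting Y = k·d + ln C by least squares:
Σd = 15.0000, Σ(d)² = 71.0000, Σln f = 15.8335, Σd·ln f = 68.1848.
Equations: 71.0000·k + 15.0000·ln C = 68.1848;  15.0000·k + 4·ln C = 15.8335.
Solving (det = 59.0000): k = 0.59723, ln C = 1.71878, so C = exp(1.71878) = 5.57769.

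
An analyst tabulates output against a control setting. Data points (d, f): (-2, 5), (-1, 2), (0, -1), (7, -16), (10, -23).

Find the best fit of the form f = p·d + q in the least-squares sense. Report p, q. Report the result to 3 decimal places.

The normal equations are: 154·p + 14·q = -354;  14·p + 5·q = -33.
Δ = 154·5 − 14² = 574.
p = ((-354)·5 − 14·(-33))/574 = -654/287; q = (154·(-33) − 14·(-354))/574 = -9/41.

p = -2.279, q = -0.220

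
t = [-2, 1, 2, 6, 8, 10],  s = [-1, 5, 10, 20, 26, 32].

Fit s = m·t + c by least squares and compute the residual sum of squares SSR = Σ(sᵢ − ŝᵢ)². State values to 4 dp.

Entries of MᵀM: Σt·t = 209, Σt = 25, Σ1 = 6.
Right-hand side: Σt·s = 675, Σs = 92.
det = 209·6 − 25² = 629.
m = (675·6 − 25·92)/629 = 1750/629; c = (209·92 − 25·675)/629 = 2353/629.
Residuals: 14/17, -958/629, 437/629, -273/629, 1/629, 275/629; SSR = 2428/629.

SSR = 3.8601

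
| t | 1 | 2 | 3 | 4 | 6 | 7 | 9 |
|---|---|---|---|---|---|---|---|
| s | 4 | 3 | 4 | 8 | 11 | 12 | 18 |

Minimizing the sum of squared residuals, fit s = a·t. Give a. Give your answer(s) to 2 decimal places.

Setting ∂/∂a … = 0 gives: 196·a = 366.
(Σt·t = 196, Σt·s = 366.)
a = 366/196 = 1.86735.

a = 1.87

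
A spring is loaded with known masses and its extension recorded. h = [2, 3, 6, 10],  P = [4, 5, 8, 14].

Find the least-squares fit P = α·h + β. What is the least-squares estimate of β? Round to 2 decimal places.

Sums needed: Σh·h = 149, Σh = 21, Σ1 = 4.
Right-hand side: Σh·P = 211, ΣP = 31.
So XᵀX·[α, β]ᵀ = XᵀP: [[149, 21]; [21, 4]]·[α, β]ᵀ = [211, 31]ᵀ.
Determinant 149·4 − 21² = 155.
α = (211·4 − 21·31)/155 = 193/155; β = (149·31 − 21·211)/155 = 188/155.

β = 1.21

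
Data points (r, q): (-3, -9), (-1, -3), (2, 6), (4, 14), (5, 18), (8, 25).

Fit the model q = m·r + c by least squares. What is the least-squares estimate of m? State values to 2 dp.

m = 3.20

Sums needed: Σr·r = 119, Σr = 15, Σ1 = 6.
Moment sums: Σr·q = 388, Σq = 51.
Eliminating c: 6·(row 1) − 15·(row 2) gives 489·m = 6·388 − 15·51 = 1563, so m = 521/163.
Then c = (51 − 15·(521/163))/6 = 83/163.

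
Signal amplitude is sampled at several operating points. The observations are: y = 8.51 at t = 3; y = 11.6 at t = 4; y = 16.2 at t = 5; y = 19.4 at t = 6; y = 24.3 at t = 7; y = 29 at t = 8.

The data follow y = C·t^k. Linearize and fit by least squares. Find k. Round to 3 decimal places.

Linearized form: ln y = k·ln t + ln C. From the 6 transformed points,
Sums: Σln t = 9.9115, Σ(ln t)² = 17.0401, Σln y = 16.9003, Σln t·ln y = 28.7560.
Normal system: [[17.0401, 9.9115]; [9.9115, 6]]·[k, ln C]ᵀ = [28.7560, 16.9003]ᵀ.
Solving (det = 4.0036): k = 1.25627, ln C = 0.74147.

k = 1.256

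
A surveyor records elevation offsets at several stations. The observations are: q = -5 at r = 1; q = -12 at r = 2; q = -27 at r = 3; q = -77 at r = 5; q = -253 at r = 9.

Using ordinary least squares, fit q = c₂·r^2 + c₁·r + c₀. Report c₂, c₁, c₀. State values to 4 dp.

c₂ = -3.2705, c₁ = 1.6223, c₀ = -2.7980

The normal system AᵀA·[c₂, c₁, c₀]ᵀ = Aᵀq is [[7284, 890, 120]; [890, 120, 20]; [120, 20, 5]]·[c₂, c₁, c₀]ᵀ = [-22714, -2772, -374]ᵀ.
Solving the 3×3 system (Gaussian elimination) gives c₂ = -1318/403, c₁ = 3269/2015, c₀ = -5638/2015.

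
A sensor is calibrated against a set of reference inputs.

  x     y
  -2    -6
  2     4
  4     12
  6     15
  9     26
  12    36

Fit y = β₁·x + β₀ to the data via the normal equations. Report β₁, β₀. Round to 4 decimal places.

Entries of MᵀM: Σx·x = 285, Σx = 31, Σ1 = 6.
For Mᵀy: Σx·y = 824, Σy = 87.
Determinant 285·6 − 31² = 749.
β₁ = (824·6 − 31·87)/749 = 3; β₀ = (285·87 − 31·824)/749 = -1.

β₁ = 3.0000, β₀ = -1.0000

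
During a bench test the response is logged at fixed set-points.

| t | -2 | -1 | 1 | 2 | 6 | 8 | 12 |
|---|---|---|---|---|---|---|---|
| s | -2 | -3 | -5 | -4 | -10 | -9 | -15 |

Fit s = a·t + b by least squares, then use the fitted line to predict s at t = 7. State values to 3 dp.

Forming XᵀX = [[254, 26]; [26, 7]] and Xᵀs = [-318, -48]ᵀ gives XᵀX·[a, b]ᵀ = Xᵀs.
Determinant 254·7 − 26² = 1102.
a = ((-318)·7 − 26·(-48))/1102 = -489/551; b = (254·(-48) − 26·(-318))/1102 = -1962/551.
At t = 7: ŝ = (-489/551)·(7) + (-1962/551)·(1) = -5385/551.

ŝ = -9.773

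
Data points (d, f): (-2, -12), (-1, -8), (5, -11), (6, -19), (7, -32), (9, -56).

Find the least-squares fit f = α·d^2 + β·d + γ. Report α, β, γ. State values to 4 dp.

Forming AᵀA = [[10900, 1404, 196]; [1404, 196, 24]; [196, 24, 6]] and Aᵀf = [-7119, -865, -138]ᵀ gives AᵀA·[α, β, γ]ᵀ = Aᵀf.
Row-reducing yields α = -1257/1225, β = 79183/24500, γ = -14748/6125.

α = -1.0261, β = 3.2320, γ = -2.4078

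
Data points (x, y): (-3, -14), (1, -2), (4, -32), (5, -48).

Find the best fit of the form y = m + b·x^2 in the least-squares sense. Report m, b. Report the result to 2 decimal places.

m = 1.11, b = -1.97

Forming AᵀA = [[4, 51]; [51, 963]] and Aᵀy = [-96, -1840]ᵀ gives AᵀA·[m, b]ᵀ = Aᵀy.
Δ = 4·963 − 51² = 1251.
m = ((-96)·963 − 51·(-1840))/1251 = 464/417; b = (4·(-1840) − 51·(-96))/1251 = -2464/1251.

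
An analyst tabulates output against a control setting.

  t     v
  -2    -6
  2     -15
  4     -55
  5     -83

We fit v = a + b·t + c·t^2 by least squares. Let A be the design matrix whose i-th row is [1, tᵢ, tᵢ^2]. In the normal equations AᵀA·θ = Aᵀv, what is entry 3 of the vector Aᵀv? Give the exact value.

Entry 3 ↔ basis t^2, so (Aᵀv)_{3} = Σᵢ (t^2)·vᵢ = (4)·(-6) + (4)·(-15) + (16)·(-55) + (25)·(-83) = -3039.

-3039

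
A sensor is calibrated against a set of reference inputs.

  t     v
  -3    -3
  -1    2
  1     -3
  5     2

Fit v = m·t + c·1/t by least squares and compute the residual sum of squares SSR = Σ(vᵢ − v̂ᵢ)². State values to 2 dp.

Setting ∂/∂m … = 0 gives: 36·m + 4·c = 14;  4·m + (484/225)·c = -18/5.
(Σt·t = 36, Σt·1/t = 4, Σ1/t·1/t = 484/225, Σt·v = 14, Σ1/t·v = -18/5.)
Eliminating c: (484/225)·(row 1) − 4·(row 2) gives (1536/25)·m = (484/225)·14 − 4·(-18/5) = 10016/225, so m = 313/432.
Then c = ((-18/5) − 4·(313/432))/(484/225) = -145/48.
Residuals: -11/6, -8/27, -19/27, -55/54; SSR = 269/54.

SSR = 4.98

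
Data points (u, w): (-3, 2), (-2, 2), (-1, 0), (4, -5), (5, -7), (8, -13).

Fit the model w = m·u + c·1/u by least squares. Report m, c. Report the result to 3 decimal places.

With design matrix A, AᵀA = [[119, 6]; [6, 21301/14400]] and Aᵀw = [-169, -713/120]ᵀ.
Δ = 119·(21301/14400) − 6² = 2016419/14400.
m = ((-169)·(21301/14400) − 6·(-713/120))/(2016419/14400) = -3086509/2016419; c = (119·(-713/120) − 6·(-169))/(2016419/14400) = 4419960/2016419.

m = -1.531, c = 2.192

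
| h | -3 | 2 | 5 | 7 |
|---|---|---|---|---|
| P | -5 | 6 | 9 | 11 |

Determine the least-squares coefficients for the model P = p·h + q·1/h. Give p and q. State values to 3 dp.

p = 1.483, q = 4.998

The normal system AᵀA·[p, q]ᵀ = AᵀP is [[87, 4]; [4, 18589/44100]]·[p, q]ᵀ = [149, 844/105]ᵀ.
Δ = 87·(18589/44100) − 4² = 303881/14700.
p = (149·(18589/44100) − 4·(844/105))/(303881/14700) = 1351841/911643; q = (87·(844/105) − 4·149)/(303881/14700) = 1518720/303881.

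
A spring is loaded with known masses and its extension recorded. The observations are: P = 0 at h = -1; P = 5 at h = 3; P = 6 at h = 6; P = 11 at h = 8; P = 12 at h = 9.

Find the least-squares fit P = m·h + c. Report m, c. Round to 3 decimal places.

Compute the Gram sums: Σh·h = 191, Σh = 25, Σ1 = 5.
And Σh·P = 247, ΣP = 34.
Δ = 191·5 − 25² = 330.
m = (247·5 − 25·34)/330 = 7/6; c = (191·34 − 25·247)/330 = 29/30.

m = 1.167, c = 0.967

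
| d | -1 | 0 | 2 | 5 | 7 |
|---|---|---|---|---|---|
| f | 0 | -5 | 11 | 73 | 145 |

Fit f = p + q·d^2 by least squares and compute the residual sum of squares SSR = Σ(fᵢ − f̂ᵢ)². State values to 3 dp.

SSR = 7.785

The normal equations are: 5·p + 79·q = 224;  79·p + 3043·q = 8974.
(Σ1 = 5, Σd^2 = 79, Σd^2·d^2 = 3043, Σf = 224, Σd^2·f = 8974.)
Determinant 5·3043 − 79² = 8974.
p = (224·3043 − 79·8974)/8974 = -1951/641; q = (5·8974 − 79·224)/8974 = 1941/641.
Residuals: 10/641, -1254/641, 1238/641, 219/641, -213/641; SSR = 4990/641.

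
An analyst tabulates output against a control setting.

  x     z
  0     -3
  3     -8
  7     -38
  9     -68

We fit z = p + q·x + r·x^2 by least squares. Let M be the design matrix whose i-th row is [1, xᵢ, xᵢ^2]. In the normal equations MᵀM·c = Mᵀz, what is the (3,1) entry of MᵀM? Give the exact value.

Row 3 ↔ basis x^2, column 1 ↔ basis 1, so (MᵀM)_{3,1} = Σᵢ x^2 = (0)·(1) + (9)·(1) + (49)·(1) + (81)·(1) = 139.

139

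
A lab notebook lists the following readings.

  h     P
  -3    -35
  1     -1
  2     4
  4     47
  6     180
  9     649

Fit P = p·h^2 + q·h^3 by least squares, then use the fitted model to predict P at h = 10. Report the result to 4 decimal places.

Entries of MᵀM: Σh^2·h^2 = 8211, Σh^2·h^3 = 67639, Σh^3·h^3 = 582987.
Moment sums: Σh^2·P = 59501, Σh^3·P = 515985.
MᵀM·[p, q]ᵀ = MᵀP becomes [[8211, 67639]; [67639, 582987]]·[p, q]ᵀ = [59501, 515985]ᵀ.
Eliminating q: 582987·(row 1) − 67639·(row 2) gives 211871936·p = 582987·59501 − 67639·515985 = -212399928, so p = -26549991/26483992.
Then q = (515985 − 67639·(-26549991/26483992))/582987 = 26520587/26483992.
At h = 10: P̂ = (-26549991/26483992)·(100) + (26520587/26483992)·(1000) = 5966396975/6620998.

P̂ = 901.1326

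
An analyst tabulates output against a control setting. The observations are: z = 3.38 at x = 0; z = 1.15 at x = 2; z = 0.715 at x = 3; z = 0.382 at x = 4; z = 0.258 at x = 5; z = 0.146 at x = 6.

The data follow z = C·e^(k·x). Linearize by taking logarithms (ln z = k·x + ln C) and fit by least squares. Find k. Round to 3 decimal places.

k = -0.521

Let Y = ln z. Fitting Y = k·x + ln C by least squares:
Sums: Σx = 20.0000, Σ(x)² = 90.0000, Σln z = -3.2191, Σx·ln z = -22.8951.
Normal system: [[90.0000, 20.0000]; [20.0000, 6]]·[k, ln C]ᵀ = [-22.8951, -3.2191]ᵀ.
Solving (det = 140.0000): k = -0.52135, ln C = 1.20130.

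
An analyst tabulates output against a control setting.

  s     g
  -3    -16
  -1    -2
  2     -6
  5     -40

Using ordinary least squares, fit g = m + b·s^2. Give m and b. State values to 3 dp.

m = -0.468, b = -1.593

Compute the Gram sums: Σ1 = 4, Σs^2 = 39, Σs^2·s^2 = 723.
Right-hand side: Σg = -64, Σs^2·g = -1170.
Δ = 4·723 − 39² = 1371.
m = ((-64)·723 − 39·(-1170))/1371 = -214/457; b = (4·(-1170) − 39·(-64))/1371 = -728/457.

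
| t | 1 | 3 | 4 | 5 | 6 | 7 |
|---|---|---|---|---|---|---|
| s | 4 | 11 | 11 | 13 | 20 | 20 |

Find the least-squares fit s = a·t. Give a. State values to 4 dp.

a = 2.9853

Sums needed: Σt·t = 136.
For Aᵀs: Σt·s = 406.
Normal equations: [[136]]·[a]ᵀ = [406]ᵀ.
Hence a = 406 / 136 ≈ 2.98529.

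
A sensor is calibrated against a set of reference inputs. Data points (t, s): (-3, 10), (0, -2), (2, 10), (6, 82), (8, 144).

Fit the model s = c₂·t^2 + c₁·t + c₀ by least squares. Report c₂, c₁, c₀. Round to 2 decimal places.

The normal equations are: 5489·c₂ + 709·c₁ + 113·c₀ = 12298;  709·c₂ + 113·c₁ + 13·c₀ = 1634;  113·c₂ + 13·c₁ + 5·c₀ = 244.
(Σt^2·t^2 = 5489, Σt^2·t = 709, Σt^2 = 113, Σt·t = 113, Σt = 13, Σ1 = 5, Σt^2·s = 12298, Σt·s = 1634, Σs = 244.)
Inverting the 3×3 Gram matrix, [c₂, c₁, c₀]ᵀ = [2122/1043, 4079/2086, -4723/2086]ᵀ.

c₂ = 2.03, c₁ = 1.96, c₀ = -2.26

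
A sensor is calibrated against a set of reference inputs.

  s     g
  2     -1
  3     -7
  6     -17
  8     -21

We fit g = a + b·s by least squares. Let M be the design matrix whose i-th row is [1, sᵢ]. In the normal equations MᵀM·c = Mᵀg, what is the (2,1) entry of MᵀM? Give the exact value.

19

Row 2 ↔ basis s, column 1 ↔ basis 1, so (MᵀM)_{2,1} = Σᵢ s = (2)·(1) + (3)·(1) + (6)·(1) + (8)·(1) = 19.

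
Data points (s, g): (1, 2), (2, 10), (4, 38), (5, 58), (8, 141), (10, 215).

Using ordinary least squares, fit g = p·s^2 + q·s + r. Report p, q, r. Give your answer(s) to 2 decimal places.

p = 1.93, q = 2.44, r = -2.52

Setting ∂/∂p … = 0 gives: 14994·p + 1710·q + 210·r = 32624;  1710·p + 210·q + 30·r = 3742;  210·p + 30·q + 6·r = 464.
Inverting the 3×3 Gram matrix, [p, q, r]ᵀ = [371/192, 2347/960, -121/48]ᵀ.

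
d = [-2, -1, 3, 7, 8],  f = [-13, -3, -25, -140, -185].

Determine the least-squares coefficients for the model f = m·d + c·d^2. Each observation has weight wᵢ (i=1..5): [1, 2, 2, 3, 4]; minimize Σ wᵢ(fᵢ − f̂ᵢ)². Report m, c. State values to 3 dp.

Compute the Gram sums: Σwᵢ·d·d = 427, Σwᵢ·d·d^2 = 3121, Σwᵢ·d^2·d^2 = 23767.
And Σwᵢ·d·f = -8978, Σwᵢ·d^2·f = -68448.
Eliminating c: 23767·(row 1) − 3121·(row 2) gives 407868·m = 23767·(-8978) − 3121·(-68448) = 246082, so m = 3001/4974.
Then c = ((-68448) − 3121·(3001/4974))/23767 = -14719/4974.

m = 0.603, c = -2.959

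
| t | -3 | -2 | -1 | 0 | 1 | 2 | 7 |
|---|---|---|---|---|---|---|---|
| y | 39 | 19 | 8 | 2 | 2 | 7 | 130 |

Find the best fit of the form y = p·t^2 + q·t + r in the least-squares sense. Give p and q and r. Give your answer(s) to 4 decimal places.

MᵀM·[p, q, r]ᵀ = Mᵀy reads: 2516·p + 316·q + 68·r = 6835;  316·p + 68·q + 4·r = 763;  68·p + 4·q + 7·r = 207.
Inverting the 3×3 Gram matrix, [p, q, r]ᵀ = [24209/7896, -123161/39480, 369/235]ᵀ.

p = 3.0660, q = -3.1196, r = 1.5702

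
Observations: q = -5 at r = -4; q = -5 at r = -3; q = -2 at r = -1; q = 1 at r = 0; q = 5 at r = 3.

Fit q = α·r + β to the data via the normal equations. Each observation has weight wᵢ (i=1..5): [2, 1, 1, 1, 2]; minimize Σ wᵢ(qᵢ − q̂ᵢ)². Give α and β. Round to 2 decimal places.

MᵀWM·[α, β]ᵀ = MᵀWq reads: 60·α + (-6)·β = 87;  (-6)·α + 7·β = -6.
(Σwᵢ·r·r = 60, Σwᵢ·r = -6, Σwᵢ·1 = 7, Σwᵢ·r·q = 87, Σwᵢ·q = -6.)
Eliminating β: 7·(row 1) − (-6)·(row 2) gives 384·α = 7·87 − (-6)·(-6) = 573, so α = 191/128.
Then β = ((-6) − (-6)·(191/128))/7 = 27/64.

α = 1.49, β = 0.42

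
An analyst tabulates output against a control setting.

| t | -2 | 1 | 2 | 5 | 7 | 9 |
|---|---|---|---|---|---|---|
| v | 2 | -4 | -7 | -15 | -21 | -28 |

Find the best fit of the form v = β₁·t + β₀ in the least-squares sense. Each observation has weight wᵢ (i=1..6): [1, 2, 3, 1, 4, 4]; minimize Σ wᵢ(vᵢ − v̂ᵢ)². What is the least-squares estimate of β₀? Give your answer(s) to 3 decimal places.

β₀ = -1.638

Forming AᵀWA = [[563, 75]; [75, 15]] and AᵀWv = [-1725, -238]ᵀ gives AᵀWA·[β₁, β₀]ᵀ = AᵀWv.
Eliminating β₀: 15·(row 1) − 75·(row 2) gives 2820·β₁ = 15·(-1725) − 75·(-238) = -8025, so β₁ = -535/188.
Then β₀ = ((-238) − 75·(-535/188))/15 = -4619/2820.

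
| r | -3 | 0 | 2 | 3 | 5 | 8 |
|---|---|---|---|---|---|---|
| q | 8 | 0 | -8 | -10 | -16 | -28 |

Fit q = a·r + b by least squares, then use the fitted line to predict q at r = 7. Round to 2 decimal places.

Compute the Gram sums: Σr·r = 111, Σr = 15, Σ1 = 6.
Right-hand side: Σr·q = -374, Σq = -54.
XᵀX·[a, b]ᵀ = Xᵀq becomes [[111, 15]; [15, 6]]·[a, b]ᵀ = [-374, -54]ᵀ.
Determinant 111·6 − 15² = 441.
a = ((-374)·6 − 15·(-54))/441 = -478/147; b = (111·(-54) − 15·(-374))/441 = -128/147.
At r = 7: q̂ = (-478/147)·(7) + (-128/147)·(1) = -1158/49.

q̂ = -23.63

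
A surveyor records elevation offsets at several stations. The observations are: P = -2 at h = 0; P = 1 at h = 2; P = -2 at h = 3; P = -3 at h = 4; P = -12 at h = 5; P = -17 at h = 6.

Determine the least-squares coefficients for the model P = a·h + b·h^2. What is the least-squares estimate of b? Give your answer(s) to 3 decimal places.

Normal-equation sums: Σh·h = 90, Σh·h^2 = 440, Σh^2·h^2 = 2274.
Moment sums: Σh·P = -178, Σh^2·P = -974.
XᵀX·[a, b]ᵀ = XᵀP becomes [[90, 440]; [440, 2274]]·[a, b]ᵀ = [-178, -974]ᵀ.
Δ = 90·2274 − 440² = 11060.
a = ((-178)·2274 − 440·(-974))/11060 = 5947/2765; b = (90·(-974) − 440·(-178))/11060 = -467/553.

b = -0.844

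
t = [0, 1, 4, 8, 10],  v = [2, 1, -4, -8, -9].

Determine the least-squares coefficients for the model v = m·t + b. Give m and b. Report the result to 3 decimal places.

m = -1.146, b = 1.673

Forming XᵀX = [[181, 23]; [23, 5]] and Xᵀv = [-169, -18]ᵀ gives XᵀX·[m, b]ᵀ = Xᵀv.
det = 181·5 − 23² = 376.
m = ((-169)·5 − 23·(-18))/376 = -431/376; b = (181·(-18) − 23·(-169))/376 = 629/376.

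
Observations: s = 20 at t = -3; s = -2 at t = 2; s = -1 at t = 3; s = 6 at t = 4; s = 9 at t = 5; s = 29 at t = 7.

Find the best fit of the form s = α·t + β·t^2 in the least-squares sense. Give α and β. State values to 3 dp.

α = -3.330, β = 1.070

The normal system XᵀX·[α, β]ᵀ = Xᵀs is [[112, 540]; [540, 3460]]·[α, β]ᵀ = [205, 1905]ᵀ.
Δ = 112·3460 − 540² = 95920.
α = (205·3460 − 540·1905)/95920 = -7985/2398; β = (112·1905 − 540·205)/95920 = 5133/4796.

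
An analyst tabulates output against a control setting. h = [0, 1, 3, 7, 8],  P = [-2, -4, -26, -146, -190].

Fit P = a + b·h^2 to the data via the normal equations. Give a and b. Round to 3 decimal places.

Compute the Gram sums: Σ1 = 5, Σh^2 = 123, Σh^2·h^2 = 6579.
Right-hand side: ΣP = -368, Σh^2·P = -19552.
XᵀX·[a, b]ᵀ = XᵀP becomes [[5, 123]; [123, 6579]]·[a, b]ᵀ = [-368, -19552]ᵀ.
Eliminating b: 6579·(row 1) − 123·(row 2) gives 17766·a = 6579·(-368) − 123·(-19552) = -16176, so a = -2696/2961.
Then b = ((-19552) − 123·(-2696/2961))/6579 = -26248/8883.

a = -0.911, b = -2.955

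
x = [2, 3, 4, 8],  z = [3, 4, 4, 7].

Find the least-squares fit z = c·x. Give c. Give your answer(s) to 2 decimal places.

From the data, Σx·x = 93.
And Σx·z = 90.
So MᵀM·[c]ᵀ = Mᵀz: [[93]]·[c]ᵀ = [90]ᵀ.
c = 90/93 = 0.967742.

c = 0.97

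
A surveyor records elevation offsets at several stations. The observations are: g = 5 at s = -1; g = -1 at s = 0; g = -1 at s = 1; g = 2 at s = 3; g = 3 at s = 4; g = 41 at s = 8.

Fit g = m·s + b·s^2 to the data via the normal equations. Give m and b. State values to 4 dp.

The normal equations are: 91·m + 603·b = 340;  603·m + 4435·b = 2694.
Eliminating b: 4435·(row 1) − 603·(row 2) gives 39976·m = 4435·340 − 603·2694 = -116582, so m = -58291/19988.
Then b = (2694 − 603·(-58291/19988))/4435 = 20067/19988.

m = -2.9163, b = 1.0040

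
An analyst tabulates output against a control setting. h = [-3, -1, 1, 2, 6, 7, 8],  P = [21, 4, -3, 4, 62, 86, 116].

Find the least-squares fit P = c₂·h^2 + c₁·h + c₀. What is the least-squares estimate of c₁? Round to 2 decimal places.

With design matrix X, XᵀX = [[7892, 1052, 164]; [1052, 164, 20]; [164, 20, 7]] and XᵀP = [14076, 1840, 290]ᵀ.
Solving the 3×3 system (Gaussian elimination) gives c₂ = 82253/40404, c₁ = -66659/40404, c₀ = -5228/3367.

c₁ = -1.65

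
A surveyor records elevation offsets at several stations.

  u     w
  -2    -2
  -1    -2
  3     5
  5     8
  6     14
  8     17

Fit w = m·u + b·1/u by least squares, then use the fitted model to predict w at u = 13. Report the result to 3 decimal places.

Compute the Gram sums: Σu·u = 139, Σu·1/u = 6, Σ1/u·1/u = 20801/14400.
And Σu·w = 281, Σ1/u·w = 429/40.
So MᵀM·[m, b]ᵀ = Mᵀw: [[139, 6]; [6, 20801/14400]]·[m, b]ᵀ = [281, 429/40]ᵀ.
det = 139·(20801/14400) − 6² = 2372939/14400.
m = (281·(20801/14400) − 6·(429/40))/(2372939/14400) = 4918441/2372939; b = (139·(429/40) − 6·281)/(2372939/14400) = -2811240/2372939.
At u = 13: ŵ = (4918441/2372939)·(13) + (-2811240/2372939)·(1/13) = 828405289/30848207.

ŵ = 26.854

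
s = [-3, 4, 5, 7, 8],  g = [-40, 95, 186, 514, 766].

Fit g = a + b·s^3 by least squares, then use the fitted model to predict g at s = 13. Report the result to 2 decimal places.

ĝ = 3288.98

Compute the Gram sums: Σ1 = 5, Σs^3 = 1017, Σs^3·s^3 = 400243.
For Mᵀg: Σg = 1521, Σs^3·g = 598904.
MᵀM·[a, b]ᵀ = Mᵀg becomes [[5, 1017]; [1017, 400243]]·[a, b]ᵀ = [1521, 598904]ᵀ.
det = 5·400243 − 1017² = 966926.
a = (1521·400243 − 1017·598904)/966926 = -315765/966926; b = (5·598904 − 1017·1521)/966926 = 1447663/966926.
At s = 13: ĝ = (-315765/966926)·(1) + (1447663/966926)·(2197) = 1590099923/483463.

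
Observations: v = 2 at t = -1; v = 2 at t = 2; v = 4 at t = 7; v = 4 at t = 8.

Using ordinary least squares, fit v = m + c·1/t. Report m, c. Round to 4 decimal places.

m = 3.0350, c = 0.6034

Normal-equation sums: Σ1 = 4, Σ1/t = -13/56, Σ1/t·1/t = 4033/3136.
Right-hand side: Σv = 12, Σ1/t·v = 1/14.
XᵀX·[m, c]ᵀ = Xᵀv becomes [[4, -13/56]; [-13/56, 4033/3136]]·[m, c]ᵀ = [12, 1/14]ᵀ.
Eliminating c: (4033/3136)·(row 1) − (-13/56)·(row 2) gives (15963/3136)·m = (4033/3136)·12 − (-13/56)·(1/14) = 757/49, so m = 48448/15963.
Then c = ((1/14) − (-13/56)·(48448/15963))/(4033/3136) = 9632/15963.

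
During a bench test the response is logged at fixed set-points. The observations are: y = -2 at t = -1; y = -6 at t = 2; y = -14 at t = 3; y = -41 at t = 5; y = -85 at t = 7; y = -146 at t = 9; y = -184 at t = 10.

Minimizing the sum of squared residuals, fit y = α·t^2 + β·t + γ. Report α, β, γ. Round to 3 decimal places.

α = -1.974, β = 1.415, γ = 0.500

From the data, Σt^2·t^2 = 19685, Σt^2·t = 2231, Σt^2 = 269, Σt·t = 269, Σt = 35, Σ1 = 7.
For Mᵀy: Σt^2·y = -35568, Σt·y = -4006, Σy = -478.
Normal equations: [[19685, 2231, 269]; [2231, 269, 35]; [269, 35, 7]]·[α, β, γ]ᵀ = [-35568, -4006, -478]ᵀ.
Solving the 3×3 system (Gaussian elimination) gives α = -323651/163956, β = 231935/163956, γ = 13653/27326.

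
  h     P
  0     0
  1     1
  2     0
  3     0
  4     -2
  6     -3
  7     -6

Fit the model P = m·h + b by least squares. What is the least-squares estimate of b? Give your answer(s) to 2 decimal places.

Compute the Gram sums: Σh·h = 115, Σh = 23, Σ1 = 7.
Right-hand side: Σh·P = -67, ΣP = -10.
So XᵀX·[m, b]ᵀ = XᵀP: [[115, 23]; [23, 7]]·[m, b]ᵀ = [-67, -10]ᵀ.
det = 115·7 − 23² = 276.
m = ((-67)·7 − 23·(-10))/276 = -239/276; b = (115·(-10) − 23·(-67))/276 = 17/12.

b = 1.42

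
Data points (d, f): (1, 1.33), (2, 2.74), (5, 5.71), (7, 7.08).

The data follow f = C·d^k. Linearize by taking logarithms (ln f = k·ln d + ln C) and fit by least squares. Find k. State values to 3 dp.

Taking logs, ln f = k·ln d + ln C, so regress ln f on ln d.
Σln d = 4.2485, Σ(ln d)² = 6.8573, Σln f = 4.9926, Σln d·ln f = 7.3113.
Equations: 6.8573·k + 4.2485·ln C = 7.3113;  4.2485·k + 4·ln C = 4.9926.
Δ = 6.8573·4 − (4.2485)² = 9.3795; k = (7.3113·4 − 4.2485·4.9926)/9.3795 = 0.85657, ln C = (6.8573·4.9926 − 4.2485·7.3113)/9.3795 = 0.33838.

k = 0.857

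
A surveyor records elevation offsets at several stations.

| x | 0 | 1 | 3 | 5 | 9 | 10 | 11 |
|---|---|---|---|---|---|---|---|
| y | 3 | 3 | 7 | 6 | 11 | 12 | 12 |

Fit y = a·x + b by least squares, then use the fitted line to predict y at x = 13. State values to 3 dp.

The normal equations are: 337·a + 39·b = 405;  39·a + 7·b = 54.
(Σx·x = 337, Σx = 39, Σ1 = 7, Σx·y = 405, Σy = 54.)
Δ = 337·7 − 39² = 838.
a = (405·7 − 39·54)/838 = 729/838; b = (337·54 − 39·405)/838 = 2403/838.
At x = 13: ŷ = (729/838)·(13) + (2403/838)·(1) = 5940/419.

ŷ = 14.177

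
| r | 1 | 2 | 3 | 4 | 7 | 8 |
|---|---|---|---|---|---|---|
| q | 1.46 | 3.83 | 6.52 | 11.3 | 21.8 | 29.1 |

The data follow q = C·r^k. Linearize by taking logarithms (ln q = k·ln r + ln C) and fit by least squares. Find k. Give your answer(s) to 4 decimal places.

Taking logs, ln q = k·ln r + ln C, so regress ln q on ln r.
AᵀA = [[11.7199, 7.2034]; [7.2034, 6]], rhs = [19.3584, 12.4736]ᵀ  (here Σln r = 7.2034, Σ(ln r)² = 11.7199, Σln q = 12.4736, Σln r·ln q = 19.3584).
Slope k = (n·Σln r·ln q − Σln r·Σln q)/(n·Σ(ln r)² − (Σln r)²) = (6·19.3584 − 7.2034·12.4736)/18.4301 = 1.42690; ln C = (Σln q − k·Σln r)/n = 0.36584.

k = 1.4269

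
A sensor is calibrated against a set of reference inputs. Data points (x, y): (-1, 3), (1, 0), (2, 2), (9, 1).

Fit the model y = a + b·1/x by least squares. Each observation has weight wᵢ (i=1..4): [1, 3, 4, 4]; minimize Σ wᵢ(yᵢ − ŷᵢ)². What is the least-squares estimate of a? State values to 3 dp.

Forming AᵀWA = [[12, 40/9]; [40/9, 409/81]] and AᵀWy = [15, 13/9]ᵀ gives AᵀWA·[a, b]ᵀ = AᵀWy.
Determinant 12·(409/81) − (40/9)² = 3308/81.
a = (15·(409/81) − (40/9)·(13/9))/(3308/81) = 5615/3308; b = (12·(13/9) − (40/9)·15)/(3308/81) = -999/827.

a = 1.697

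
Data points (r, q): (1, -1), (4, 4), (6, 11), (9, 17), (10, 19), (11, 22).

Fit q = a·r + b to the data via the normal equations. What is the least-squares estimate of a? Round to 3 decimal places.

a = 2.325

From the data, Σr·r = 355, Σr = 41, Σ1 = 6.
For Mᵀq: Σr·q = 666, Σq = 72.
Δ = 355·6 − 41² = 449.
a = (666·6 − 41·72)/449 = 1044/449; b = (355·72 − 41·666)/449 = -1746/449.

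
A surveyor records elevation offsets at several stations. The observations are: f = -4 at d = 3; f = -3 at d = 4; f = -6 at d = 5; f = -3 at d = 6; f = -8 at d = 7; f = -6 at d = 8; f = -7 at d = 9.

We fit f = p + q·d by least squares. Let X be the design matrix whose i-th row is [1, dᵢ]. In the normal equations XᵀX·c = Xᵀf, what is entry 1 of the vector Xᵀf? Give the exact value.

Entry 1 ↔ basis 1, so (Xᵀf)_{1} = Σᵢ fᵢ = (1)·(-4) + (1)·(-3) + (1)·(-6) + (1)·(-3) + (1)·(-8) + (1)·(-6) + (1)·(-7) = -37.

-37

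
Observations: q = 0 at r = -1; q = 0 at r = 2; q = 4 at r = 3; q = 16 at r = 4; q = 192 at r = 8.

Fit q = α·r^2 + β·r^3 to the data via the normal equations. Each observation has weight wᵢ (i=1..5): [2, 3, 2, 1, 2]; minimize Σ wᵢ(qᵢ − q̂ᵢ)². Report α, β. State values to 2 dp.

Entries of MᵀWM: Σwᵢ·r^2·r^2 = 8660, Σwᵢ·r^2·r^3 = 67140, Σwᵢ·r^3·r^3 = 530036.
And Σwᵢ·r^2·q = 24904, Σwᵢ·r^3·q = 197848.
Normal equations: [[8660, 67140]; [67140, 530036]]·[α, β]ᵀ = [24904, 197848]ᵀ.
Determinant 8660·530036 − 67140² = 82332160.
α = (24904·530036 − 67140·197848)/82332160 = -1304659/1286440; β = (8660·197848 − 67140·24904)/82332160 = 129091/257288.

α = -1.01, β = 0.50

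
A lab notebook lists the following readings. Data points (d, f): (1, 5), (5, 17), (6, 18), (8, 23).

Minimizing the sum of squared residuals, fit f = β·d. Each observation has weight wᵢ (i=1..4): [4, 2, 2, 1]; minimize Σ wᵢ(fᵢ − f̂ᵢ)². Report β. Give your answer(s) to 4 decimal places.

Entries of XᵀWX: Σwᵢ·d·d = 190.
Right-hand side: Σwᵢ·d·f = 590.
β = 590/190 = 3.10526.

β = 3.1053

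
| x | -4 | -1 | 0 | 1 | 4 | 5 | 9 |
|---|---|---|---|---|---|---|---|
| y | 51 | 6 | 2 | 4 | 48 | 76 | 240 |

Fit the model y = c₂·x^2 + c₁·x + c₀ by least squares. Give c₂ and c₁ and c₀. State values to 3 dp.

Normal-equation sums: Σx^2·x^2 = 7700, Σx^2·x = 854, Σx^2 = 140, Σx·x = 140, Σx = 14, Σ1 = 7.
And Σx^2·y = 22934, Σx·y = 2526, Σy = 427.
Row-reducing yields c₂ = 23300/7833, c₁ = -2477/7833, c₀ = 5589/2611.

c₂ = 2.975, c₁ = -0.316, c₀ = 2.141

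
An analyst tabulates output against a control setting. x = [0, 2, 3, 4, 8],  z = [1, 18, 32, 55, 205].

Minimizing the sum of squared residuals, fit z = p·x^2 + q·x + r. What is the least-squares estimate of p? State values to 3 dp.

Compute the Gram sums: Σx^2·x^2 = 4449, Σx^2·x = 611, Σx^2 = 93, Σx·x = 93, Σx = 17, Σ1 = 5.
Moment sums: Σx^2·z = 14360, Σx·z = 1992, Σz = 311.
So AᵀA·[p, q, r]ᵀ = Aᵀz: [[4449, 611, 93]; [611, 93, 17]; [93, 17, 5]]·[p, q, r]ᵀ = [14360, 1992, 311]ᵀ.
Solving the 3×3 system (Gaussian elimination) gives p = 855/286, q = 433/286, r = 207/143.

p = 2.990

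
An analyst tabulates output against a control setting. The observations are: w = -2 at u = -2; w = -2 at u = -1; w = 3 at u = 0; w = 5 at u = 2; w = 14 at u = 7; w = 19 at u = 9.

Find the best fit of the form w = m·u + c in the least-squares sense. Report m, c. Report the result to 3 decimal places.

Entries of XᵀX: Σu·u = 139, Σu = 15, Σ1 = 6.
And Σu·w = 285, Σw = 37.
So XᵀX·[m, c]ᵀ = Xᵀw: [[139, 15]; [15, 6]]·[m, c]ᵀ = [285, 37]ᵀ.
Determinant 139·6 − 15² = 609.
m = (285·6 − 15·37)/609 = 55/29; c = (139·37 − 15·285)/609 = 124/87.

m = 1.897, c = 1.425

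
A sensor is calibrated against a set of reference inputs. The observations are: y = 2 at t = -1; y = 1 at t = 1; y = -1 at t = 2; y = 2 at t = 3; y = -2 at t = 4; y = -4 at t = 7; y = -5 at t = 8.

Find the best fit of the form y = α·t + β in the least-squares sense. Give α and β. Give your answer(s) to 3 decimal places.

Forming AᵀA = [[144, 24]; [24, 7]] and Aᵀy = [-73, -7]ᵀ gives AᵀA·[α, β]ᵀ = Aᵀy.
Determinant 144·7 − 24² = 432.
α = ((-73)·7 − 24·(-7))/432 = -343/432; β = (144·(-7) − 24·(-73))/432 = 31/18.

α = -0.794, β = 1.722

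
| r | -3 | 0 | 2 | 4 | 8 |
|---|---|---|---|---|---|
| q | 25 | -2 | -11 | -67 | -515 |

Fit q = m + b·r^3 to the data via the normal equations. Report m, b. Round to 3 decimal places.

The normal system MᵀM·[m, b]ᵀ = Mᵀq is [[5, 557]; [557, 267033]]·[m, b]ᵀ = [-570, -268731]ᵀ.
Determinant 5·267033 − 557² = 1024916.
m = ((-570)·267033 − 557·(-268731))/1024916 = -2525643/1024916; b = (5·(-268731) − 557·(-570))/1024916 = -1026165/1024916.

m = -2.464, b = -1.001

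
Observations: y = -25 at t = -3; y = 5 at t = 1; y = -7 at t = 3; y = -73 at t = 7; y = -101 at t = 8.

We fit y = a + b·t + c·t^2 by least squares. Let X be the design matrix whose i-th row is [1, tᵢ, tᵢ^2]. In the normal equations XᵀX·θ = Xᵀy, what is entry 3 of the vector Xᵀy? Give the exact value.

-10324

Entry 3 ↔ basis t^2, so (Xᵀy)_{3} = Σᵢ (t^2)·yᵢ = (9)·(-25) + (1)·(5) + (9)·(-7) + (49)·(-73) + (64)·(-101) = -10324.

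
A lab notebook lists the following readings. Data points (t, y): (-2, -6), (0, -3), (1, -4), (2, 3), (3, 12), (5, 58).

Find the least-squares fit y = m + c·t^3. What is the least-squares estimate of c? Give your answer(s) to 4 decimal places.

From the data, Σ1 = 6, Σt^3 = 153, Σt^3·t^3 = 16483.
Moment sums: Σy = 60, Σt^3·y = 7642.
Normal equations: [[6, 153]; [153, 16483]]·[m, c]ᵀ = [60, 7642]ᵀ.
det = 6·16483 − 153² = 75489.
m = (60·16483 − 153·7642)/75489 = -60082/25163; c = (6·7642 − 153·60)/75489 = 12224/25163.

c = 0.4858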